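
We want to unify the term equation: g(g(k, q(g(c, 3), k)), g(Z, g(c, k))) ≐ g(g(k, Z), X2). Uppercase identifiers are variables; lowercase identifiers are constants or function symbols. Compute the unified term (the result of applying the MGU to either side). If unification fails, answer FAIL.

g(g(k, q(g(c, 3), k)), g(q(g(c, 3), k), g(c, k)))

Decompose g/2: g(k, q(g(c, 3), k)) ≐ g(k, Z),  g(Z, g(c, k)) ≐ X2.
Decompose g/2: k ≐ k,  q(g(c, 3), k) ≐ Z.
Delete trivial equation k ≐ k.
Bind Z := q(g(c, 3), k); substituting into the remaining equation gives: g(q(g(c, 3), k), g(c, k)) ≐ X2.
Bind X2 := g(q(g(c, 3), k), g(c, k)).
Applying the MGU to either side gives g(g(k, q(g(c, 3), k)), g(q(g(c, 3), k), g(c, k))).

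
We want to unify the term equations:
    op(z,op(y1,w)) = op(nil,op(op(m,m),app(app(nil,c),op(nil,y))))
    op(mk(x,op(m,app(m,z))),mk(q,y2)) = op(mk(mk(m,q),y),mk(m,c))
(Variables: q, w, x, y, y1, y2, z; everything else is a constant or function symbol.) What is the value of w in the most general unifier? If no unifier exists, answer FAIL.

Decompose op/2: z = nil,  op(y1,w) = op(op(m,m),app(app(nil,c),op(nil,y))).
Bind z := nil; substituting into the one remaining equation that mentions z gives: op(mk(x,op(m,app(m,nil))),mk(q,y2)) = op(mk(mk(m,q),y),mk(m,c)).
Decompose op/2: y1 = op(m,m),  w = app(app(nil,c),op(nil,y)).
Bind y1 := op(m,m); no other remaining equation mentions y1.
Bind w := app(app(nil,c),op(nil,y)); no other remaining equation mentions w.
Decompose op/2: mk(x,op(m,app(m,nil))) = mk(mk(m,q),y),  mk(q,y2) = mk(m,c).
Decompose mk/2: x = mk(m,q),  op(m,app(m,nil)) = y.
Bind x := mk(m,q); no other remaining equation mentions x.
Bind y := op(m,app(m,nil)); no other remaining equation mentions y. Substituting into the earlier binding gives w := app(app(nil,c),op(nil,op(m,app(m,nil)))).
Decompose mk/2: q = m,  y2 = c.
Bind q := m; no other remaining equation mentions q. Substituting into the earlier binding gives x := mk(m,m).
Bind y2 := c.
MGU = { z := nil, y1 := op(m,m), w := app(app(nil,c),op(nil,op(m,app(m,nil)))), x := mk(m,m), y := op(m,app(m,nil)), q := m, y2 := c }, so w := app(app(nil,c),op(nil,op(m,app(m,nil)))).

app(app(nil,c),op(nil,op(m,app(m,nil))))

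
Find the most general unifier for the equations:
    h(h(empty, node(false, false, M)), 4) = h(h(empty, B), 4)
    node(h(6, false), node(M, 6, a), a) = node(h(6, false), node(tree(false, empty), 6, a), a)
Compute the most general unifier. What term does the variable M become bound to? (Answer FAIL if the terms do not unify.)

Decompose h/2: h(empty, node(false, false, M)) = h(empty, B),  4 = 4.
Decompose h/2: empty = empty,  node(false, false, M) = B.
Delete trivial equation empty = empty.
Bind B := node(false, false, M); no other remaining equation mentions B.
Delete trivial equation 4 = 4.
Decompose node/3: h(6, false) = h(6, false),  node(M, 6, a) = node(tree(false, empty), 6, a),  a = a.
Delete trivial equation h(6, false) = h(6, false).
Decompose node/3: M = tree(false, empty),  6 = 6,  a = a.
Bind M := tree(false, empty); no other remaining equation mentions M. Substituting into the earlier binding gives B := node(false, false, tree(false, empty)).
Delete trivial equation 6 = 6.
Delete trivial equation a = a.
Delete trivial equation a = a.
MGU = { B ↦ node(false, false, tree(false, empty)), M ↦ tree(false, empty) }, so M ↦ tree(false, empty).

tree(false, empty)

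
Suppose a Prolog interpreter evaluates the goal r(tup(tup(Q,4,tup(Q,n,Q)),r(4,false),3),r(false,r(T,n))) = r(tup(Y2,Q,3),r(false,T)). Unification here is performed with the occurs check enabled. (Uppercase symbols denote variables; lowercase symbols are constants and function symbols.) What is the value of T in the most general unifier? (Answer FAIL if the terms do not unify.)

FAIL

Decompose r/2: tup(tup(Q,4,tup(Q,n,Q)),r(4,false),3) = tup(Y2,Q,3),  r(false,r(T,n)) = r(false,T).
Decompose tup/3: tup(Q,4,tup(Q,n,Q)) = Y2,  r(4,false) = Q,  3 = 3.
Bind Y2 := tup(Q,4,tup(Q,n,Q)); no other remaining equation mentions Y2.
Bind Q := r(4,false); no other remaining equation mentions Q. Substituting into the earlier binding gives Y2 := tup(r(4,false),4,tup(r(4,false),n,r(4,false))).
Delete trivial equation 3 = 3.
Decompose r/2: false = false,  r(T,n) = T.
Delete trivial equation false = false.
Occurs check fails: T occurs in r(T,n); the equation T = r(T,n) has no finite solution.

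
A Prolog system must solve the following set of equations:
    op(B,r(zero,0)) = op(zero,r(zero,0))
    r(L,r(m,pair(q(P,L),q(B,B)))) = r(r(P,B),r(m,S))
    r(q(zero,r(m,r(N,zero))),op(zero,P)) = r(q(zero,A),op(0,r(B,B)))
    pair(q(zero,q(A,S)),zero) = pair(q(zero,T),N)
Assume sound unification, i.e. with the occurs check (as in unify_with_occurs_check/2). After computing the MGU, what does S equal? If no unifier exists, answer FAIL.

FAIL

Decompose op/2: B = zero,  r(zero,0) = r(zero,0).
Bind B := zero; substituting into the 2 remaining equations that mention B gives: r(L,r(m,pair(q(P,L),q(zero,zero)))) = r(r(P,zero),r(m,S)),  r(q(zero,r(m,r(N,zero))),op(zero,P)) = r(q(zero,A),op(0,r(zero,zero))).
Delete trivial equation r(zero,0) = r(zero,0).
Decompose r/2: L = r(P,zero),  r(m,pair(q(P,L),q(zero,zero))) = r(m,S).
Bind L := r(P,zero); substituting into the one remaining equation that mentions L gives: r(m,pair(q(P,r(P,zero)),q(zero,zero))) = r(m,S).
Decompose r/2: m = m,  pair(q(P,r(P,zero)),q(zero,zero)) = S.
Delete trivial equation m = m.
Bind S := pair(q(P,r(P,zero)),q(zero,zero)); substituting into the one remaining equation that mentions S gives: pair(q(zero,q(A,pair(q(P,r(P,zero)),q(zero,zero)))),zero) = pair(q(zero,T),N).
Decompose r/2: q(zero,r(m,r(N,zero))) = q(zero,A),  op(zero,P) = op(0,r(zero,zero)).
Decompose q/2: zero = zero,  r(m,r(N,zero)) = A.
Delete trivial equation zero = zero.
Bind A := r(m,r(N,zero)); substituting into the one remaining equation that mentions A gives: pair(q(zero,q(r(m,r(N,zero)),pair(q(P,r(P,zero)),q(zero,zero)))),zero) = pair(q(zero,T),N).
Decompose op/2: zero = 0,  P = r(zero,zero).
Clash: constants zero and 0 differ; no unifier exists.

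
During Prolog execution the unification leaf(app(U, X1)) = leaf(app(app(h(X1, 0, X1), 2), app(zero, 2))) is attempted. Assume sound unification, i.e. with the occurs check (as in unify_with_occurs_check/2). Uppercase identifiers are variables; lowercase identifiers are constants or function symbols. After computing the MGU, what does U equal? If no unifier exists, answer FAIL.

app(h(app(zero, 2), 0, app(zero, 2)), 2)

Decompose leaf/1: app(U, X1) = app(app(h(X1, 0, X1), 2), app(zero, 2)).
Decompose app/2: U = app(h(X1, 0, X1), 2),  X1 = app(zero, 2).
Bind U := app(h(X1, 0, X1), 2); no other remaining equation mentions U.
Bind X1 := app(zero, 2). Substituting into the earlier binding gives U := app(h(app(zero, 2), 0, app(zero, 2)), 2).
MGU = { U ↦ app(h(app(zero, 2), 0, app(zero, 2)), 2), X1 ↦ app(zero, 2) }, so U ↦ app(h(app(zero, 2), 0, app(zero, 2)), 2).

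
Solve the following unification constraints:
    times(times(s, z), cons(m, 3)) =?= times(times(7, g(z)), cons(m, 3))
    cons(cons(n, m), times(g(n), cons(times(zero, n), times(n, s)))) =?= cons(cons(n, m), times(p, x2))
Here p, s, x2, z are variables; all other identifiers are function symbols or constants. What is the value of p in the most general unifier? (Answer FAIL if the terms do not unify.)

FAIL

Decompose times/2: times(s, z) =?= times(7, g(z)),  cons(m, 3) =?= cons(m, 3).
Decompose times/2: s =?= 7,  z =?= g(z).
Bind s := 7; substituting into the one remaining equation that mentions s gives: cons(cons(n, m), times(g(n), cons(times(zero, n), times(n, 7)))) =?= cons(cons(n, m), times(p, x2)).
Occurs check fails: z occurs in g(z); the equation z =?= g(z) has no finite solution.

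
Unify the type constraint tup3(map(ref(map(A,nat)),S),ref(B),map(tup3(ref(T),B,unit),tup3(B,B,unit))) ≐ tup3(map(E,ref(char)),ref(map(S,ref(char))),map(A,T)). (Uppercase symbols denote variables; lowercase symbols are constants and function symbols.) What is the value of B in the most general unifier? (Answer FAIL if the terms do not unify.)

map(ref(char),ref(char))

Decompose tup3/3: map(ref(map(A,nat)),S) ≐ map(E,ref(char)),  ref(B) ≐ ref(map(S,ref(char))),  map(tup3(ref(T),B,unit),tup3(B,B,unit)) ≐ map(A,T).
Decompose map/2: ref(map(A,nat)) ≐ E,  S ≐ ref(char).
Bind E := ref(map(A,nat)); no other remaining equation mentions E.
Bind S := ref(char); substituting into the one remaining equation that mentions S gives: ref(B) ≐ ref(map(ref(char),ref(char))).
Decompose ref/1: B ≐ map(ref(char),ref(char)).
Bind B := map(ref(char),ref(char)); substituting into the remaining equation gives: map(tup3(ref(T),map(ref(char),ref(char)),unit),tup3(map(ref(char),ref(char)),map(ref(char),ref(char)),unit)) ≐ map(A,T).
Decompose map/2: tup3(ref(T),map(ref(char),ref(char)),unit) ≐ A,  tup3(map(ref(char),ref(char)),map(ref(char),ref(char)),unit) ≐ T.
Bind A := tup3(ref(T),map(ref(char),ref(char)),unit); no other remaining equation mentions A. Substituting into the earlier binding gives E := ref(map(tup3(ref(T),map(ref(char),ref(char)),unit),nat)).
Bind T := tup3(map(ref(char),ref(char)),map(ref(char),ref(char)),unit). Substituting into the earlier bindings gives E := ref(map(tup3(ref(tup3(map(ref(char),ref(char)),map(ref(char),ref(char)),unit)),map(ref(char),ref(char)),unit),nat)), A := tup3(ref(tup3(map(ref(char),ref(char)),map(ref(char),ref(char)),unit)),map(ref(char),ref(char)),unit).
MGU = { E := ref(map(tup3(ref(tup3(map(ref(char),ref(char)),map(ref(char),ref(char)),unit)),map(ref(char),ref(char)),unit),nat)), S := ref(char), B := map(ref(char),ref(char)), A := tup3(ref(tup3(map(ref(char),ref(char)),map(ref(char),ref(char)),unit)),map(ref(char),ref(char)),unit), T := tup3(map(ref(char),ref(char)),map(ref(char),ref(char)),unit) }, so B := map(ref(char),ref(char)).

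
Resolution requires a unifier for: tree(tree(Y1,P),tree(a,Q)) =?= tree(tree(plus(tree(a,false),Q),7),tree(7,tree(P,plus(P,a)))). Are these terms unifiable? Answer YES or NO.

Decompose tree/2: tree(Y1,P) =?= tree(plus(tree(a,false),Q),7),  tree(a,Q) =?= tree(7,tree(P,plus(P,a))).
Decompose tree/2: Y1 =?= plus(tree(a,false),Q),  P =?= 7.
Bind Y1 := plus(tree(a,false),Q); no other remaining equation mentions Y1.
Bind P := 7; substituting into the remaining equation gives: tree(a,Q) =?= tree(7,tree(7,plus(7,a))).
Decompose tree/2: a =?= 7,  Q =?= tree(7,plus(7,a)).
Clash: constants a and 7 differ; no unifier exists.

NO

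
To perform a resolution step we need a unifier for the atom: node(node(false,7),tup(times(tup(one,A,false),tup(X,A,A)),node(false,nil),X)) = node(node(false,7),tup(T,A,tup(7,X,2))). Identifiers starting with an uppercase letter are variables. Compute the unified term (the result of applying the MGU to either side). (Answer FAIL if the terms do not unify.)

FAIL

Decompose node/2: node(false,7) = node(false,7),  tup(times(tup(one,A,false),tup(X,A,A)),node(false,nil),X) = tup(T,A,tup(7,X,2)).
Delete trivial equation node(false,7) = node(false,7).
Decompose tup/3: times(tup(one,A,false),tup(X,A,A)) = T,  node(false,nil) = A,  X = tup(7,X,2).
Bind T := times(tup(one,A,false),tup(X,A,A)); no other remaining equation mentions T.
Bind A := node(false,nil); no other remaining equation mentions A. Substituting into the earlier binding gives T := times(tup(one,node(false,nil),false),tup(X,node(false,nil),node(false,nil))).
Occurs check fails: X occurs in tup(7,X,2); the equation X = tup(7,X,2) has no finite solution.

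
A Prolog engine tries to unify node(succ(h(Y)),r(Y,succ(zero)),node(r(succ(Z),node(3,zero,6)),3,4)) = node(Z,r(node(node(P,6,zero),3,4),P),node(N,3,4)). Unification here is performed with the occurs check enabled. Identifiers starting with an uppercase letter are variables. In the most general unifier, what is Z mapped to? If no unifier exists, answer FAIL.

succ(h(node(node(succ(zero),6,zero),3,4)))

Decompose node/3: succ(h(Y)) = Z,  r(Y,succ(zero)) = r(node(node(P,6,zero),3,4),P),  node(r(succ(Z),node(3,zero,6)),3,4) = node(N,3,4).
Bind Z := succ(h(Y)); substituting into the one remaining equation that mentions Z gives: node(r(succ(succ(h(Y))),node(3,zero,6)),3,4) = node(N,3,4).
Decompose r/2: Y = node(node(P,6,zero),3,4),  succ(zero) = P.
Bind Y := node(node(P,6,zero),3,4); substituting into the one remaining equation that mentions Y gives: node(r(succ(succ(h(node(node(P,6,zero),3,4)))),node(3,zero,6)),3,4) = node(N,3,4). Substituting into the earlier binding gives Z := succ(h(node(node(P,6,zero),3,4))).
Bind P := succ(zero); substituting into the remaining equation gives: node(r(succ(succ(h(node(node(succ(zero),6,zero),3,4)))),node(3,zero,6)),3,4) = node(N,3,4). Substituting into the earlier bindings gives Z := succ(h(node(node(succ(zero),6,zero),3,4))), Y := node(node(succ(zero),6,zero),3,4).
Decompose node/3: r(succ(succ(h(node(node(succ(zero),6,zero),3,4)))),node(3,zero,6)) = N,  3 = 3,  4 = 4.
Bind N := r(succ(succ(h(node(node(succ(zero),6,zero),3,4)))),node(3,zero,6)); no other remaining equation mentions N.
Delete trivial equation 3 = 3.
Delete trivial equation 4 = 4.
MGU = { Z = succ(h(node(node(succ(zero),6,zero),3,4))), Y = node(node(succ(zero),6,zero),3,4), P = succ(zero), N = r(succ(succ(h(node(node(succ(zero),6,zero),3,4)))),node(3,zero,6)) }, so Z = succ(h(node(node(succ(zero),6,zero),3,4))).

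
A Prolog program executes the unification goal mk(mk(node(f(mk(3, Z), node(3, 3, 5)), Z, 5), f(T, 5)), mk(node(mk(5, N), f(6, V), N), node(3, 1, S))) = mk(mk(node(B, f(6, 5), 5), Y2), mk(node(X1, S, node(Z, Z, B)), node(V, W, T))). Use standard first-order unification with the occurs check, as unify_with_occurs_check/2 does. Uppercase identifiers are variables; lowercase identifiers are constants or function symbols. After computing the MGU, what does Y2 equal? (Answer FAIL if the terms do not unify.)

Decompose mk/2: mk(node(f(mk(3, Z), node(3, 3, 5)), Z, 5), f(T, 5)) = mk(node(B, f(6, 5), 5), Y2),  mk(node(mk(5, N), f(6, V), N), node(3, 1, S)) = mk(node(X1, S, node(Z, Z, B)), node(V, W, T)).
Decompose mk/2: node(f(mk(3, Z), node(3, 3, 5)), Z, 5) = node(B, f(6, 5), 5),  f(T, 5) = Y2.
Decompose node/3: f(mk(3, Z), node(3, 3, 5)) = B,  Z = f(6, 5),  5 = 5.
Bind B := f(mk(3, Z), node(3, 3, 5)); substituting into the one remaining equation that mentions B gives: mk(node(mk(5, N), f(6, V), N), node(3, 1, S)) = mk(node(X1, S, node(Z, Z, f(mk(3, Z), node(3, 3, 5)))), node(V, W, T)).
Bind Z := f(6, 5); substituting into the one remaining equation that mentions Z gives: mk(node(mk(5, N), f(6, V), N), node(3, 1, S)) = mk(node(X1, S, node(f(6, 5), f(6, 5), f(mk(3, f(6, 5)), node(3, 3, 5)))), node(V, W, T)). Substituting into the earlier binding gives B := f(mk(3, f(6, 5)), node(3, 3, 5)).
Delete trivial equation 5 = 5.
Bind Y2 := f(T, 5); no other remaining equation mentions Y2.
Decompose mk/2: node(mk(5, N), f(6, V), N) = node(X1, S, node(f(6, 5), f(6, 5), f(mk(3, f(6, 5)), node(3, 3, 5)))),  node(3, 1, S) = node(V, W, T).
Decompose node/3: mk(5, N) = X1,  f(6, V) = S,  N = node(f(6, 5), f(6, 5), f(mk(3, f(6, 5)), node(3, 3, 5))).
Bind X1 := mk(5, N); no other remaining equation mentions X1.
Bind S := f(6, V); substituting into the one remaining equation that mentions S gives: node(3, 1, f(6, V)) = node(V, W, T).
Bind N := node(f(6, 5), f(6, 5), f(mk(3, f(6, 5)), node(3, 3, 5))); no other remaining equation mentions N. Substituting into the earlier binding gives X1 := mk(5, node(f(6, 5), f(6, 5), f(mk(3, f(6, 5)), node(3, 3, 5)))).
Decompose node/3: 3 = V,  1 = W,  f(6, V) = T.
Bind V := 3; substituting into the one remaining equation that mentions V gives: f(6, 3) = T. Substituting into the earlier binding gives S := f(6, 3).
Bind W := 1; no other remaining equation mentions W.
Bind T := f(6, 3). Substituting into the earlier binding gives Y2 := f(f(6, 3), 5).
MGU = { B ↦ f(mk(3, f(6, 5)), node(3, 3, 5)), Z ↦ f(6, 5), Y2 ↦ f(f(6, 3), 5), X1 ↦ mk(5, node(f(6, 5), f(6, 5), f(mk(3, f(6, 5)), node(3, 3, 5)))), S ↦ f(6, 3), N ↦ node(f(6, 5), f(6, 5), f(mk(3, f(6, 5)), node(3, 3, 5))), V ↦ 3, W ↦ 1, T ↦ f(6, 3) }, so Y2 ↦ f(f(6, 3), 5).

f(f(6, 3), 5)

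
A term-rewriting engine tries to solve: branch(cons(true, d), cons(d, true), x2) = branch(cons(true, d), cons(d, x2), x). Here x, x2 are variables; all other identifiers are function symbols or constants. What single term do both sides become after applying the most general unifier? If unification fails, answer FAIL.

Decompose branch/3: cons(true, d) = cons(true, d),  cons(d, true) = cons(d, x2),  x2 = x.
Delete trivial equation cons(true, d) = cons(true, d).
Decompose cons/2: d = d,  true = x2.
Delete trivial equation d = d.
Bind x2 := true; substituting into the remaining equation gives: true = x.
Bind x := true.
Applying the MGU to either side gives branch(cons(true, d), cons(d, true), true).

branch(cons(true, d), cons(d, true), true)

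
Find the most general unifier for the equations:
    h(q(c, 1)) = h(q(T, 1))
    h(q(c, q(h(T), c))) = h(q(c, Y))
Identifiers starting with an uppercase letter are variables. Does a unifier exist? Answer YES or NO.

YES

Decompose h/1: q(c, 1) = q(T, 1).
Decompose q/2: c = T,  1 = 1.
Bind T := c; substituting into the one remaining equation that mentions T gives: h(q(c, q(h(c), c))) = h(q(c, Y)).
Delete trivial equation 1 = 1.
Decompose h/1: q(c, q(h(c), c)) = q(c, Y).
Decompose q/2: c = c,  q(h(c), c) = Y.
Delete trivial equation c = c.
Bind Y := q(h(c), c).
No equations remain and no clash or occurs-check failure arose, so a unifier exists.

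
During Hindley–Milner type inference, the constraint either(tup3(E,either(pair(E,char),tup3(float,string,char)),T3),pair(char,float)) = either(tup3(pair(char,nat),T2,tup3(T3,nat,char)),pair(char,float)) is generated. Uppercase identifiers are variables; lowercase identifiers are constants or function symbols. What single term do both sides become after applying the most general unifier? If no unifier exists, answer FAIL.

FAIL

Decompose either/2: tup3(E,either(pair(E,char),tup3(float,string,char)),T3) = tup3(pair(char,nat),T2,tup3(T3,nat,char)),  pair(char,float) = pair(char,float).
Decompose tup3/3: E = pair(char,nat),  either(pair(E,char),tup3(float,string,char)) = T2,  T3 = tup3(T3,nat,char).
Bind E := pair(char,nat); substituting into the one remaining equation that mentions E gives: either(pair(pair(char,nat),char),tup3(float,string,char)) = T2.
Bind T2 := either(pair(pair(char,nat),char),tup3(float,string,char)); no other remaining equation mentions T2.
Occurs check fails: T3 occurs in tup3(T3,nat,char); the equation T3 = tup3(T3,nat,char) has no finite solution.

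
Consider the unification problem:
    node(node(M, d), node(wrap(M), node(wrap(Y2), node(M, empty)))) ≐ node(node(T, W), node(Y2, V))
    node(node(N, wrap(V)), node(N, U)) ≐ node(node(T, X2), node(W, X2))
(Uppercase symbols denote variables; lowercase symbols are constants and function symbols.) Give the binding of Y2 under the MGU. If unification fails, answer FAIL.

Decompose node/2: node(M, d) ≐ node(T, W),  node(wrap(M), node(wrap(Y2), node(M, empty))) ≐ node(Y2, V).
Decompose node/2: M ≐ T,  d ≐ W.
Bind M := T; substituting into the one remaining equation that mentions M gives: node(wrap(T), node(wrap(Y2), node(T, empty))) ≐ node(Y2, V).
Bind W := d; substituting into the one remaining equation that mentions W gives: node(node(N, wrap(V)), node(N, U)) ≐ node(node(T, X2), node(d, X2)).
Decompose node/2: wrap(T) ≐ Y2,  node(wrap(Y2), node(T, empty)) ≐ V.
Bind Y2 := wrap(T); substituting into the one remaining equation that mentions Y2 gives: node(wrap(wrap(T)), node(T, empty)) ≐ V.
Bind V := node(wrap(wrap(T)), node(T, empty)); substituting into the remaining equation gives: node(node(N, wrap(node(wrap(wrap(T)), node(T, empty)))), node(N, U)) ≐ node(node(T, X2), node(d, X2)).
Decompose node/2: node(N, wrap(node(wrap(wrap(T)), node(T, empty)))) ≐ node(T, X2),  node(N, U) ≐ node(d, X2).
Decompose node/2: N ≐ T,  wrap(node(wrap(wrap(T)), node(T, empty))) ≐ X2.
Bind N := T; substituting into the one remaining equation that mentions N gives: node(T, U) ≐ node(d, X2).
Bind X2 := wrap(node(wrap(wrap(T)), node(T, empty))); substituting into the remaining equation gives: node(T, U) ≐ node(d, wrap(node(wrap(wrap(T)), node(T, empty)))).
Decompose node/2: T ≐ d,  U ≐ wrap(node(wrap(wrap(T)), node(T, empty))).
Bind T := d; substituting into the remaining equation gives: U ≐ wrap(node(wrap(wrap(d)), node(d, empty))). Substituting into the earlier bindings gives M := d, Y2 := wrap(d), V := node(wrap(wrap(d)), node(d, empty)), N := d, X2 := wrap(node(wrap(wrap(d)), node(d, empty))).
Bind U := wrap(node(wrap(wrap(d)), node(d, empty))).
MGU = { M -> d, W -> d, Y2 -> wrap(d), V -> node(wrap(wrap(d)), node(d, empty)), N -> d, X2 -> wrap(node(wrap(wrap(d)), node(d, empty))), T -> d, U -> wrap(node(wrap(wrap(d)), node(d, empty))) }, so Y2 -> wrap(d).

wrap(d)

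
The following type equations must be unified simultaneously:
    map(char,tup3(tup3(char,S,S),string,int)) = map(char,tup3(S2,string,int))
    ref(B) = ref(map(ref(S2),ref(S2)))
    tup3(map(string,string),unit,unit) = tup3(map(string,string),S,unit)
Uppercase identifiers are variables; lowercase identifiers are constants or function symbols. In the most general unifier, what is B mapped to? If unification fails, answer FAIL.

Decompose map/2: char = char,  tup3(tup3(char,S,S),string,int) = tup3(S2,string,int).
Delete trivial equation char = char.
Decompose tup3/3: tup3(char,S,S) = S2,  string = string,  int = int.
Bind S2 := tup3(char,S,S); substituting into the one remaining equation that mentions S2 gives: ref(B) = ref(map(ref(tup3(char,S,S)),ref(tup3(char,S,S)))).
Delete trivial equation string = string.
Delete trivial equation int = int.
Decompose ref/1: B = map(ref(tup3(char,S,S)),ref(tup3(char,S,S))).
Bind B := map(ref(tup3(char,S,S)),ref(tup3(char,S,S))); no other remaining equation mentions B.
Decompose tup3/3: map(string,string) = map(string,string),  unit = S,  unit = unit.
Delete trivial equation map(string,string) = map(string,string).
Bind S := unit; no other remaining equation mentions S. Substituting into the earlier bindings gives S2 := tup3(char,unit,unit), B := map(ref(tup3(char,unit,unit)),ref(tup3(char,unit,unit))).
Delete trivial equation unit = unit.
MGU = { S2 -> tup3(char,unit,unit), B -> map(ref(tup3(char,unit,unit)),ref(tup3(char,unit,unit))), S -> unit }, so B -> map(ref(tup3(char,unit,unit)),ref(tup3(char,unit,unit))).

map(ref(tup3(char,unit,unit)),ref(tup3(char,unit,unit)))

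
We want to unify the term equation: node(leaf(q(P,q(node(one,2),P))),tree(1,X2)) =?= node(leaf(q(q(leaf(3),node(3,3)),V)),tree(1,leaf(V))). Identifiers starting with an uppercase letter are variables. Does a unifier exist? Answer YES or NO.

Decompose node/2: leaf(q(P,q(node(one,2),P))) =?= leaf(q(q(leaf(3),node(3,3)),V)),  tree(1,X2) =?= tree(1,leaf(V)).
Decompose leaf/1: q(P,q(node(one,2),P)) =?= q(q(leaf(3),node(3,3)),V).
Decompose q/2: P =?= q(leaf(3),node(3,3)),  q(node(one,2),P) =?= V.
Bind P := q(leaf(3),node(3,3)); substituting into the one remaining equation that mentions P gives: q(node(one,2),q(leaf(3),node(3,3))) =?= V.
Bind V := q(node(one,2),q(leaf(3),node(3,3))); substituting into the remaining equation gives: tree(1,X2) =?= tree(1,leaf(q(node(one,2),q(leaf(3),node(3,3))))).
Decompose tree/2: 1 =?= 1,  X2 =?= leaf(q(node(one,2),q(leaf(3),node(3,3)))).
Delete trivial equation 1 =?= 1.
Bind X2 := leaf(q(node(one,2),q(leaf(3),node(3,3)))).
No equations remain and no clash or occurs-check failure arose, so a unifier exists.

YES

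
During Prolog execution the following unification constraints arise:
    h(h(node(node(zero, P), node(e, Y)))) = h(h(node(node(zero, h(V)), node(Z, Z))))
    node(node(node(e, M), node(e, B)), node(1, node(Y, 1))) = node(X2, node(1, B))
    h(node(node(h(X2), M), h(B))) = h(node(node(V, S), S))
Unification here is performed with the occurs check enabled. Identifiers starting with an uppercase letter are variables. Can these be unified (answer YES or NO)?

YES

Decompose h/1: h(node(node(zero, P), node(e, Y))) = h(node(node(zero, h(V)), node(Z, Z))).
Decompose h/1: node(node(zero, P), node(e, Y)) = node(node(zero, h(V)), node(Z, Z)).
Decompose node/2: node(zero, P) = node(zero, h(V)),  node(e, Y) = node(Z, Z).
Decompose node/2: zero = zero,  P = h(V).
Delete trivial equation zero = zero.
Bind P := h(V); no other remaining equation mentions P.
Decompose node/2: e = Z,  Y = Z.
Bind Z := e; substituting into the one remaining equation that mentions Z gives: Y = e.
Bind Y := e; substituting into the one remaining equation that mentions Y gives: node(node(node(e, M), node(e, B)), node(1, node(e, 1))) = node(X2, node(1, B)).
Decompose node/2: node(node(e, M), node(e, B)) = X2,  node(1, node(e, 1)) = node(1, B).
Bind X2 := node(node(e, M), node(e, B)); substituting into the one remaining equation that mentions X2 gives: h(node(node(h(node(node(e, M), node(e, B))), M), h(B))) = h(node(node(V, S), S)).
Decompose node/2: 1 = 1,  node(e, 1) = B.
Delete trivial equation 1 = 1.
Bind B := node(e, 1); substituting into the remaining equation gives: h(node(node(h(node(node(e, M), node(e, node(e, 1)))), M), h(node(e, 1)))) = h(node(node(V, S), S)). Substituting into the earlier binding gives X2 := node(node(e, M), node(e, node(e, 1))).
Decompose h/1: node(node(h(node(node(e, M), node(e, node(e, 1)))), M), h(node(e, 1))) = node(node(V, S), S).
Decompose node/2: node(h(node(node(e, M), node(e, node(e, 1)))), M) = node(V, S),  h(node(e, 1)) = S.
Decompose node/2: h(node(node(e, M), node(e, node(e, 1)))) = V,  M = S.
Bind V := h(node(node(e, M), node(e, node(e, 1)))); no other remaining equation mentions V. Substituting into the earlier binding gives P := h(h(node(node(e, M), node(e, node(e, 1))))).
Bind M := S; no other remaining equation mentions M. Substituting into the earlier bindings gives P := h(h(node(node(e, S), node(e, node(e, 1))))), X2 := node(node(e, S), node(e, node(e, 1))), V := h(node(node(e, S), node(e, node(e, 1)))).
Bind S := h(node(e, 1)). Substituting into the earlier bindings gives P := h(h(node(node(e, h(node(e, 1))), node(e, node(e, 1))))), X2 := node(node(e, h(node(e, 1))), node(e, node(e, 1))), V := h(node(node(e, h(node(e, 1))), node(e, node(e, 1)))), M := h(node(e, 1)).
No equations remain and no clash or occurs-check failure arose, so a unifier exists.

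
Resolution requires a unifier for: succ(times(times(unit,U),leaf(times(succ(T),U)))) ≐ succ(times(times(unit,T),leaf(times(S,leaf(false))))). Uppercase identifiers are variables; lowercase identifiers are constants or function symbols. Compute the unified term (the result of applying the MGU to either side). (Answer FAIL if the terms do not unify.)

succ(times(times(unit,leaf(false)),leaf(times(succ(leaf(false)),leaf(false)))))

Decompose succ/1: times(times(unit,U),leaf(times(succ(T),U))) ≐ times(times(unit,T),leaf(times(S,leaf(false)))).
Decompose times/2: times(unit,U) ≐ times(unit,T),  leaf(times(succ(T),U)) ≐ leaf(times(S,leaf(false))).
Decompose times/2: unit ≐ unit,  U ≐ T.
Delete trivial equation unit ≐ unit.
Bind U := T; substituting into the remaining equation gives: leaf(times(succ(T),T)) ≐ leaf(times(S,leaf(false))).
Decompose leaf/1: times(succ(T),T) ≐ times(S,leaf(false)).
Decompose times/2: succ(T) ≐ S,  T ≐ leaf(false).
Bind S := succ(T); no other remaining equation mentions S.
Bind T := leaf(false). Substituting into the earlier bindings gives U := leaf(false), S := succ(leaf(false)).
Applying the MGU to either side gives succ(times(times(unit,leaf(false)),leaf(times(succ(leaf(false)),leaf(false))))).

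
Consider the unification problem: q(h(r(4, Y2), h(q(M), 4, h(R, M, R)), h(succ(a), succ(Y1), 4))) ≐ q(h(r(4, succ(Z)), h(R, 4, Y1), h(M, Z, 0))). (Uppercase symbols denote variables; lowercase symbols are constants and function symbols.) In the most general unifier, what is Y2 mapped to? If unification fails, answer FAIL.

Decompose q/1: h(r(4, Y2), h(q(M), 4, h(R, M, R)), h(succ(a), succ(Y1), 4)) ≐ h(r(4, succ(Z)), h(R, 4, Y1), h(M, Z, 0)).
Decompose h/3: r(4, Y2) ≐ r(4, succ(Z)),  h(q(M), 4, h(R, M, R)) ≐ h(R, 4, Y1),  h(succ(a), succ(Y1), 4) ≐ h(M, Z, 0).
Decompose r/2: 4 ≐ 4,  Y2 ≐ succ(Z).
Delete trivial equation 4 ≐ 4.
Bind Y2 := succ(Z); no other remaining equation mentions Y2.
Decompose h/3: q(M) ≐ R,  4 ≐ 4,  h(R, M, R) ≐ Y1.
Bind R := q(M); substituting into the one remaining equation that mentions R gives: h(q(M), M, q(M)) ≐ Y1.
Delete trivial equation 4 ≐ 4.
Bind Y1 := h(q(M), M, q(M)); substituting into the remaining equation gives: h(succ(a), succ(h(q(M), M, q(M))), 4) ≐ h(M, Z, 0).
Decompose h/3: succ(a) ≐ M,  succ(h(q(M), M, q(M))) ≐ Z,  4 ≐ 0.
Bind M := succ(a); substituting into the one remaining equation that mentions M gives: succ(h(q(succ(a)), succ(a), q(succ(a)))) ≐ Z. Substituting into the earlier bindings gives R := q(succ(a)), Y1 := h(q(succ(a)), succ(a), q(succ(a))).
Bind Z := succ(h(q(succ(a)), succ(a), q(succ(a)))); no other remaining equation mentions Z. Substituting into the earlier binding gives Y2 := succ(succ(h(q(succ(a)), succ(a), q(succ(a))))).
Clash: constants 4 and 0 differ; no unifier exists.

FAIL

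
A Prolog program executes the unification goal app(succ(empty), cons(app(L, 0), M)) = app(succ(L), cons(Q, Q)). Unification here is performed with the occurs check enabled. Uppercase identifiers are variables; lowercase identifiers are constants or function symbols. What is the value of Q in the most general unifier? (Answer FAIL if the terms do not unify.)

app(empty, 0)

Decompose app/2: succ(empty) = succ(L),  cons(app(L, 0), M) = cons(Q, Q).
Decompose succ/1: empty = L.
Bind L := empty; substituting into the remaining equation gives: cons(app(empty, 0), M) = cons(Q, Q).
Decompose cons/2: app(empty, 0) = Q,  M = Q.
Bind Q := app(empty, 0); substituting into the remaining equation gives: M = app(empty, 0).
Bind M := app(empty, 0).
MGU = { L = empty, Q = app(empty, 0), M = app(empty, 0) }, so Q = app(empty, 0).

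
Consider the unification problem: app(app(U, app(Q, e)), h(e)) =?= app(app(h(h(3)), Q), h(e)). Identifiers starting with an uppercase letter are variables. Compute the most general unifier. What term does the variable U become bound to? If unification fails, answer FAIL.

Decompose app/2: app(U, app(Q, e)) =?= app(h(h(3)), Q),  h(e) =?= h(e).
Decompose app/2: U =?= h(h(3)),  app(Q, e) =?= Q.
Bind U := h(h(3)); no other remaining equation mentions U.
Occurs check fails: Q occurs in app(Q, e); the equation Q =?= app(Q, e) has no finite solution.

FAIL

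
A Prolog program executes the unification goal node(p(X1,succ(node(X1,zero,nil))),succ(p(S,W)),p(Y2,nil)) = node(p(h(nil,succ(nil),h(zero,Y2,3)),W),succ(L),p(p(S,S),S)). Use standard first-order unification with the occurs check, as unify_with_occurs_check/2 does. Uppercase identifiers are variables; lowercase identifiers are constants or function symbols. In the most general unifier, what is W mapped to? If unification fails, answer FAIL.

succ(node(h(nil,succ(nil),h(zero,p(nil,nil),3)),zero,nil))

Decompose node/3: p(X1,succ(node(X1,zero,nil))) = p(h(nil,succ(nil),h(zero,Y2,3)),W),  succ(p(S,W)) = succ(L),  p(Y2,nil) = p(p(S,S),S).
Decompose p/2: X1 = h(nil,succ(nil),h(zero,Y2,3)),  succ(node(X1,zero,nil)) = W.
Bind X1 := h(nil,succ(nil),h(zero,Y2,3)); substituting into the one remaining equation that mentions X1 gives: succ(node(h(nil,succ(nil),h(zero,Y2,3)),zero,nil)) = W.
Bind W := succ(node(h(nil,succ(nil),h(zero,Y2,3)),zero,nil)); substituting into the one remaining equation that mentions W gives: succ(p(S,succ(node(h(nil,succ(nil),h(zero,Y2,3)),zero,nil)))) = succ(L).
Decompose succ/1: p(S,succ(node(h(nil,succ(nil),h(zero,Y2,3)),zero,nil))) = L.
Bind L := p(S,succ(node(h(nil,succ(nil),h(zero,Y2,3)),zero,nil))); no other remaining equation mentions L.
Decompose p/2: Y2 = p(S,S),  nil = S.
Bind Y2 := p(S,S); no other remaining equation mentions Y2. Substituting into the earlier bindings gives X1 := h(nil,succ(nil),h(zero,p(S,S),3)), W := succ(node(h(nil,succ(nil),h(zero,p(S,S),3)),zero,nil)), L := p(S,succ(node(h(nil,succ(nil),h(zero,p(S,S),3)),zero,nil))).
Bind S := nil. Substituting into the earlier bindings gives X1 := h(nil,succ(nil),h(zero,p(nil,nil),3)), W := succ(node(h(nil,succ(nil),h(zero,p(nil,nil),3)),zero,nil)), L := p(nil,succ(node(h(nil,succ(nil),h(zero,p(nil,nil),3)),zero,nil))), Y2 := p(nil,nil).
MGU = { X1 -> h(nil,succ(nil),h(zero,p(nil,nil),3)), W -> succ(node(h(nil,succ(nil),h(zero,p(nil,nil),3)),zero,nil)), L -> p(nil,succ(node(h(nil,succ(nil),h(zero,p(nil,nil),3)),zero,nil))), Y2 -> p(nil,nil), S -> nil }, so W -> succ(node(h(nil,succ(nil),h(zero,p(nil,nil),3)),zero,nil)).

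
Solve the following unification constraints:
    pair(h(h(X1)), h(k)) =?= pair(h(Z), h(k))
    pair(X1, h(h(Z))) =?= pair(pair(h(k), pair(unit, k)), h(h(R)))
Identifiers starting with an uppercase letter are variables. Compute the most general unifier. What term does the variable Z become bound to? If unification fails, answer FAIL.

h(pair(h(k), pair(unit, k)))

Decompose pair/2: h(h(X1)) =?= h(Z),  h(k) =?= h(k).
Decompose h/1: h(X1) =?= Z.
Bind Z := h(X1); substituting into the one remaining equation that mentions Z gives: pair(X1, h(h(h(X1)))) =?= pair(pair(h(k), pair(unit, k)), h(h(R))).
Delete trivial equation h(k) =?= h(k).
Decompose pair/2: X1 =?= pair(h(k), pair(unit, k)),  h(h(h(X1))) =?= h(h(R)).
Bind X1 := pair(h(k), pair(unit, k)); substituting into the remaining equation gives: h(h(h(pair(h(k), pair(unit, k))))) =?= h(h(R)). Substituting into the earlier binding gives Z := h(pair(h(k), pair(unit, k))).
Decompose h/1: h(h(pair(h(k), pair(unit, k)))) =?= h(R).
Decompose h/1: h(pair(h(k), pair(unit, k))) =?= R.
Bind R := h(pair(h(k), pair(unit, k))).
MGU = { Z := h(pair(h(k), pair(unit, k))), X1 := pair(h(k), pair(unit, k)), R := h(pair(h(k), pair(unit, k))) }, so Z := h(pair(h(k), pair(unit, k))).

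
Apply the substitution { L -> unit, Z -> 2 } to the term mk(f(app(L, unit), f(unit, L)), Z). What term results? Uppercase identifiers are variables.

Replace each occurrence of L with unit.
Replace each occurrence of Z with 2.
Result: mk(f(app(unit, unit), f(unit, unit)), 2).

mk(f(app(unit, unit), f(unit, unit)), 2)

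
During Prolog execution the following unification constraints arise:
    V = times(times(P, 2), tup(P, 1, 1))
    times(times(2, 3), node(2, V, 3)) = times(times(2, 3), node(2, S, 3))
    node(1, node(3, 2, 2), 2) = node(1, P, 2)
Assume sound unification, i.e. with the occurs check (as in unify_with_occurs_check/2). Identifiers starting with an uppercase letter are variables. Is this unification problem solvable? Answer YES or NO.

Bind V := times(times(P, 2), tup(P, 1, 1)); substituting into the one remaining equation that mentions V gives: times(times(2, 3), node(2, times(times(P, 2), tup(P, 1, 1)), 3)) = times(times(2, 3), node(2, S, 3)).
Decompose times/2: times(2, 3) = times(2, 3),  node(2, times(times(P, 2), tup(P, 1, 1)), 3) = node(2, S, 3).
Delete trivial equation times(2, 3) = times(2, 3).
Decompose node/3: 2 = 2,  times(times(P, 2), tup(P, 1, 1)) = S,  3 = 3.
Delete trivial equation 2 = 2.
Bind S := times(times(P, 2), tup(P, 1, 1)); no other remaining equation mentions S.
Delete trivial equation 3 = 3.
Decompose node/3: 1 = 1,  node(3, 2, 2) = P,  2 = 2.
Delete trivial equation 1 = 1.
Bind P := node(3, 2, 2); no other remaining equation mentions P. Substituting into the earlier bindings gives V := times(times(node(3, 2, 2), 2), tup(node(3, 2, 2), 1, 1)), S := times(times(node(3, 2, 2), 2), tup(node(3, 2, 2), 1, 1)).
Delete trivial equation 2 = 2.
No equations remain and no clash or occurs-check failure arose, so a unifier exists.

YES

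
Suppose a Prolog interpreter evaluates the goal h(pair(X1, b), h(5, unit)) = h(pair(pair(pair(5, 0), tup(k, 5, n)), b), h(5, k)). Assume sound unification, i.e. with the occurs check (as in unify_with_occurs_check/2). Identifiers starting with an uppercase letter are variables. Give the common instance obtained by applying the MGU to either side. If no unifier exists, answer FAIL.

Decompose h/2: pair(X1, b) = pair(pair(pair(5, 0), tup(k, 5, n)), b),  h(5, unit) = h(5, k).
Decompose pair/2: X1 = pair(pair(5, 0), tup(k, 5, n)),  b = b.
Bind X1 := pair(pair(5, 0), tup(k, 5, n)); no other remaining equation mentions X1.
Delete trivial equation b = b.
Decompose h/2: 5 = 5,  unit = k.
Delete trivial equation 5 = 5.
Clash: constants unit and k differ; no unifier exists.

FAIL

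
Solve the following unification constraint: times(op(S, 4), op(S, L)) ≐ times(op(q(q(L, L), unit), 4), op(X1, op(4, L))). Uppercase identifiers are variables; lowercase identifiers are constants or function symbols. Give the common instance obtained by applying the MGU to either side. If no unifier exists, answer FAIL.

Decompose times/2: op(S, 4) ≐ op(q(q(L, L), unit), 4),  op(S, L) ≐ op(X1, op(4, L)).
Decompose op/2: S ≐ q(q(L, L), unit),  4 ≐ 4.
Bind S := q(q(L, L), unit); substituting into the one remaining equation that mentions S gives: op(q(q(L, L), unit), L) ≐ op(X1, op(4, L)).
Delete trivial equation 4 ≐ 4.
Decompose op/2: q(q(L, L), unit) ≐ X1,  L ≐ op(4, L).
Bind X1 := q(q(L, L), unit); no other remaining equation mentions X1.
Occurs check fails: L occurs in op(4, L); the equation L ≐ op(4, L) has no finite solution.

FAIL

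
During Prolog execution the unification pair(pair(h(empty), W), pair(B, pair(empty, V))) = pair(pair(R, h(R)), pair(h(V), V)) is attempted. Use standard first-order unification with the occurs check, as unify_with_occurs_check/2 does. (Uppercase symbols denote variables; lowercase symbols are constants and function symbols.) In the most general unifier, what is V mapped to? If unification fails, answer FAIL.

FAIL

Decompose pair/2: pair(h(empty), W) = pair(R, h(R)),  pair(B, pair(empty, V)) = pair(h(V), V).
Decompose pair/2: h(empty) = R,  W = h(R).
Bind R := h(empty); substituting into the one remaining equation that mentions R gives: W = h(h(empty)).
Bind W := h(h(empty)); no other remaining equation mentions W.
Decompose pair/2: B = h(V),  pair(empty, V) = V.
Bind B := h(V); no other remaining equation mentions B.
Occurs check fails: V occurs in pair(empty, V); the equation V = pair(empty, V) has no finite solution.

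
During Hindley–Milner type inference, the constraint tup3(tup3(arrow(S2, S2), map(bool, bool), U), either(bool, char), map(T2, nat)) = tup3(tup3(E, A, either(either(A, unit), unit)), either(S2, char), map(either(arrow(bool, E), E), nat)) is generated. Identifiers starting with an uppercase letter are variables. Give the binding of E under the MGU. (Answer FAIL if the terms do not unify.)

Decompose tup3/3: tup3(arrow(S2, S2), map(bool, bool), U) = tup3(E, A, either(either(A, unit), unit)),  either(bool, char) = either(S2, char),  map(T2, nat) = map(either(arrow(bool, E), E), nat).
Decompose tup3/3: arrow(S2, S2) = E,  map(bool, bool) = A,  U = either(either(A, unit), unit).
Bind E := arrow(S2, S2); substituting into the one remaining equation that mentions E gives: map(T2, nat) = map(either(arrow(bool, arrow(S2, S2)), arrow(S2, S2)), nat).
Bind A := map(bool, bool); substituting into the one remaining equation that mentions A gives: U = either(either(map(bool, bool), unit), unit).
Bind U := either(either(map(bool, bool), unit), unit); no other remaining equation mentions U.
Decompose either/2: bool = S2,  char = char.
Bind S2 := bool; substituting into the one remaining equation that mentions S2 gives: map(T2, nat) = map(either(arrow(bool, arrow(bool, bool)), arrow(bool, bool)), nat). Substituting into the earlier binding gives E := arrow(bool, bool).
Delete trivial equation char = char.
Decompose map/2: T2 = either(arrow(bool, arrow(bool, bool)), arrow(bool, bool)),  nat = nat.
Bind T2 := either(arrow(bool, arrow(bool, bool)), arrow(bool, bool)); no other remaining equation mentions T2.
Delete trivial equation nat = nat.
MGU = { E -> arrow(bool, bool), A -> map(bool, bool), U -> either(either(map(bool, bool), unit), unit), S2 -> bool, T2 -> either(arrow(bool, arrow(bool, bool)), arrow(bool, bool)) }, so E -> arrow(bool, bool).

arrow(bool, bool)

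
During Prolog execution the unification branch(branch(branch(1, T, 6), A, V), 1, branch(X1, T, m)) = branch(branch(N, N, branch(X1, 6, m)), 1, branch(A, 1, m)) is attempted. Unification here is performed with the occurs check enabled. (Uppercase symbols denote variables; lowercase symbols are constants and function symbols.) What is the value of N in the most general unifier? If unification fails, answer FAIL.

branch(1, 1, 6)

Decompose branch/3: branch(branch(1, T, 6), A, V) = branch(N, N, branch(X1, 6, m)),  1 = 1,  branch(X1, T, m) = branch(A, 1, m).
Decompose branch/3: branch(1, T, 6) = N,  A = N,  V = branch(X1, 6, m).
Bind N := branch(1, T, 6); substituting into the one remaining equation that mentions N gives: A = branch(1, T, 6).
Bind A := branch(1, T, 6); substituting into the one remaining equation that mentions A gives: branch(X1, T, m) = branch(branch(1, T, 6), 1, m).
Bind V := branch(X1, 6, m); no other remaining equation mentions V.
Delete trivial equation 1 = 1.
Decompose branch/3: X1 = branch(1, T, 6),  T = 1,  m = m.
Bind X1 := branch(1, T, 6); no other remaining equation mentions X1. Substituting into the earlier binding gives V := branch(branch(1, T, 6), 6, m).
Bind T := 1; no other remaining equation mentions T. Substituting into the earlier bindings gives N := branch(1, 1, 6), A := branch(1, 1, 6), V := branch(branch(1, 1, 6), 6, m), X1 := branch(1, 1, 6).
Delete trivial equation m = m.
MGU = { N ↦ branch(1, 1, 6), A ↦ branch(1, 1, 6), V ↦ branch(branch(1, 1, 6), 6, m), X1 ↦ branch(1, 1, 6), T ↦ 1 }, so N ↦ branch(1, 1, 6).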